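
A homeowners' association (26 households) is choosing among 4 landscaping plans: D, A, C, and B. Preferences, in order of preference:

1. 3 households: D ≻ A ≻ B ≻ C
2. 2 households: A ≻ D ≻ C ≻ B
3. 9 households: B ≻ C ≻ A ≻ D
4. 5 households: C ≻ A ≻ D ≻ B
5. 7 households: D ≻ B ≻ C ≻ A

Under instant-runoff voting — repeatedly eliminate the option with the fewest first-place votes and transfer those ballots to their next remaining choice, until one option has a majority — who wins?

Round 1: D 10, A 2, C 5, B 9. Eliminate A.
Round 2: D 12, C 5, B 9. Eliminate C.
Round 3: D 17, B 9. D has a majority.

D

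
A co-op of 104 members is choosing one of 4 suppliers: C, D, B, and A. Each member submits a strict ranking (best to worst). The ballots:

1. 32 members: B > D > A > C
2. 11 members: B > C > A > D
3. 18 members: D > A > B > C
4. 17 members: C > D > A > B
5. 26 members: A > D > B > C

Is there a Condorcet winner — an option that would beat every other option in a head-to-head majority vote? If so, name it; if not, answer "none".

D

D vs C: 76–28 for D.
D vs B: 61–43 for D.
D vs A: 67–37 for D.
D beats every other option head-to-head.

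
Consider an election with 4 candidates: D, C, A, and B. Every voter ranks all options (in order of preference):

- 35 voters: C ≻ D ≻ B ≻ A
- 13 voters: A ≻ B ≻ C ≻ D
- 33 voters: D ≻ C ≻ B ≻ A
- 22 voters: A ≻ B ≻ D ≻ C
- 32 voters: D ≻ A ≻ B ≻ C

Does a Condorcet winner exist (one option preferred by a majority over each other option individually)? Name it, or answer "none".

D vs C: 87–48 for D.
D vs A: 100–35 for D.
D vs B: 100–35 for D.
D beats every other option head-to-head.

D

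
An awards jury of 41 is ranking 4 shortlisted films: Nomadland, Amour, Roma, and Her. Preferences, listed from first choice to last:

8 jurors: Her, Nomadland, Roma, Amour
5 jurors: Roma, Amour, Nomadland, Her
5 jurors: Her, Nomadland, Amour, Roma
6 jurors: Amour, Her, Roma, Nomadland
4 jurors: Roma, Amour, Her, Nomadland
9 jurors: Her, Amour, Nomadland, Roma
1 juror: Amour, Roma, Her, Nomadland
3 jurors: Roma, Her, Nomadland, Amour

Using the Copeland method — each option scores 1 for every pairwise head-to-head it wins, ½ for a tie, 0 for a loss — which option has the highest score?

Her

Nomadland: beats Roma; loses to Amour and Her → score 1.
Amour: beats Nomadland and Roma; loses to Her → score 2.
Roma: loses to Nomadland, Amour, and Her → score 0.
Her: beats Nomadland, Amour, and Roma → score 3.
Her has the best pairwise record.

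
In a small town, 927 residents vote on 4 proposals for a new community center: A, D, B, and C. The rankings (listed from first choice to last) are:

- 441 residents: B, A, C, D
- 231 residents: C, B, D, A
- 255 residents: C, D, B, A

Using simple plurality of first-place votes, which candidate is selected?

First-place votes: A 0, D 0, B 441, C 486.
C has the most first-place votes.

C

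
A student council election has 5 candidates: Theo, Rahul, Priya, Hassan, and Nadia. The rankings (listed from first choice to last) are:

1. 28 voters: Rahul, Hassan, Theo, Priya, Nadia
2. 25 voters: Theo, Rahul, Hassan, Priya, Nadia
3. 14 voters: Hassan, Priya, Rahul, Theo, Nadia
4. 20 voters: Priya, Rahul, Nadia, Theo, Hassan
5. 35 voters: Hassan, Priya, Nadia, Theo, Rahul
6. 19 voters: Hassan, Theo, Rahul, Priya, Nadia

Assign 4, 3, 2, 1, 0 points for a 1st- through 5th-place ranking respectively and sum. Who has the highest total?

Hassan

Theo: 28·2 + 25·4 + 14·1 + 20·1 + 35·1 + 19·3 = 282
Rahul: 28·4 + 25·3 + 14·2 + 20·3 + 35·0 + 19·2 = 313
Priya: 28·1 + 25·1 + 14·3 + 20·4 + 35·3 + 19·1 = 299
Hassan: 28·3 + 25·2 + 14·4 + 20·0 + 35·4 + 19·4 = 406
Nadia: 28·0 + 25·0 + 14·0 + 20·2 + 35·2 + 19·0 = 110
Hassan has the highest Borda score (406).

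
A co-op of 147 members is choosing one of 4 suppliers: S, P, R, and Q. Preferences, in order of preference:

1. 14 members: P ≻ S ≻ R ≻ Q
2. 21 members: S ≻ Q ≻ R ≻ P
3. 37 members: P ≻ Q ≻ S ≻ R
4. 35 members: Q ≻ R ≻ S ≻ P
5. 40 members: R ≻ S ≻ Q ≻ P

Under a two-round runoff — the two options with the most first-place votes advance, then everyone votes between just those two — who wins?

Round 1 first-place votes: S 21, P 51, R 40, Q 35.
P and R advance.
Runoff: P is preferred to R by 51 voters; R by 96.
R wins the runoff.

R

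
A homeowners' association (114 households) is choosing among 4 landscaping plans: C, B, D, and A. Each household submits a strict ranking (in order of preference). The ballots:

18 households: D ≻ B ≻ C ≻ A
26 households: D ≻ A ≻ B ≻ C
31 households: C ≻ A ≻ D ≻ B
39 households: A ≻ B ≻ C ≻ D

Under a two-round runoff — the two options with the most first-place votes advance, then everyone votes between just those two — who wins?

A

Round 1 first-place votes: C 31, B 0, D 44, A 39.
D and A advance.
Runoff: D is preferred to A by 44 voters; A by 70.
A wins the runoff.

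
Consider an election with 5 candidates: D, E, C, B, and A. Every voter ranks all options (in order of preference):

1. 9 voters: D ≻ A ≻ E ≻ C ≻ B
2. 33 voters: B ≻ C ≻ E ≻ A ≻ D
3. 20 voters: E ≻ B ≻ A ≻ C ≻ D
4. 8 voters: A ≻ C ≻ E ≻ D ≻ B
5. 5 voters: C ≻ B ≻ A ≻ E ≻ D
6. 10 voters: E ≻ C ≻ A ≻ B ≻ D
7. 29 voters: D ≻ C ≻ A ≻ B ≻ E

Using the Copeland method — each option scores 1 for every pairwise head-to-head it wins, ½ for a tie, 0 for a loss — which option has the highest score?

D: loses to E, C, B, and A → score 0.
E: beats D and A; loses to C and B → score 2.
C: beats D, E, B, and A → score 4.
B: beats D, E, and A; loses to C → score 3.
A: beats D; loses to E, C, and B → score 1.
C has the best pairwise record.

C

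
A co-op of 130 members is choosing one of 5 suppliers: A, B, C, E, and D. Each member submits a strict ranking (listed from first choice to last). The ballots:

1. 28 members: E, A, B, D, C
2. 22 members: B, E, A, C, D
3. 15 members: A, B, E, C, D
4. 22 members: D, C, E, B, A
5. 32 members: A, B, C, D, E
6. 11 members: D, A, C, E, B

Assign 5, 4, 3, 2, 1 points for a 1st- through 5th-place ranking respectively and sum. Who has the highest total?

A

A: 28·4 + 22·3 + 15·5 + 22·1 + 32·5 + 11·4 = 479
B: 28·3 + 22·5 + 15·4 + 22·2 + 32·4 + 11·1 = 437
C: 28·1 + 22·2 + 15·2 + 22·4 + 32·3 + 11·3 = 319
E: 28·5 + 22·4 + 15·3 + 22·3 + 32·1 + 11·2 = 393
D: 28·2 + 22·1 + 15·1 + 22·5 + 32·2 + 11·5 = 322
A has the highest Borda score (479).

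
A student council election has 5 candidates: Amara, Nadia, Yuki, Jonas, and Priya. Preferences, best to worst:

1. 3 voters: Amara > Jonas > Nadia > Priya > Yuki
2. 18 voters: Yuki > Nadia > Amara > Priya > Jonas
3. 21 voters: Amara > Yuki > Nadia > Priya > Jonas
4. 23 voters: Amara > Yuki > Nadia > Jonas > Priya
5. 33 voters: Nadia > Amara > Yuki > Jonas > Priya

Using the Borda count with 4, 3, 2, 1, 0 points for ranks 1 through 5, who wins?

Amara: 3·4 + 18·2 + 21·4 + 23·4 + 33·3 = 323
Nadia: 3·2 + 18·3 + 21·2 + 23·2 + 33·4 = 280
Yuki: 3·0 + 18·4 + 21·3 + 23·3 + 33·2 = 270
Jonas: 3·3 + 18·0 + 21·0 + 23·1 + 33·1 = 65
Priya: 3·1 + 18·1 + 21·1 + 23·0 + 33·0 = 42
Amara has the highest Borda score (323).

Amara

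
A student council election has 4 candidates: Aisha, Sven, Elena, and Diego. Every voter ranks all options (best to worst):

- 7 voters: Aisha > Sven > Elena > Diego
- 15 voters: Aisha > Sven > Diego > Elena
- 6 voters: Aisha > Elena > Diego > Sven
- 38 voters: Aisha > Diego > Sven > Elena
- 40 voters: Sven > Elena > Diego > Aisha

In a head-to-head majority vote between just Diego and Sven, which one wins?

Voters preferring Diego to Sven: 44; preferring Sven to Diego: 62.
Sven wins the head-to-head.

Sven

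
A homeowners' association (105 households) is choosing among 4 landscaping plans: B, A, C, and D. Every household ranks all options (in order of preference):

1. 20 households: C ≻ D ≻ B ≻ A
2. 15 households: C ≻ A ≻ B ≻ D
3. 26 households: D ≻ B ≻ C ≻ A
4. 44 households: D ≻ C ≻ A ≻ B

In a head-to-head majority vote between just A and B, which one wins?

Voters preferring A to B: 59; preferring B to A: 46.
A wins the head-to-head.

A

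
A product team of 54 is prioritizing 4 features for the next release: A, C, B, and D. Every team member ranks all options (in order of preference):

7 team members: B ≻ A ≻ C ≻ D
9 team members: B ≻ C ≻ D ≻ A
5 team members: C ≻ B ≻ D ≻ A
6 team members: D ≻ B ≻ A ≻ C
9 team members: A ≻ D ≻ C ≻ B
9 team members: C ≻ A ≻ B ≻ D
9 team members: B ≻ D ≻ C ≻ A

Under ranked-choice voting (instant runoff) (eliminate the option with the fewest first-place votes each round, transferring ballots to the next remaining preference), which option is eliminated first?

D

Round 1: A 9, C 14, B 25, D 6. Eliminate D.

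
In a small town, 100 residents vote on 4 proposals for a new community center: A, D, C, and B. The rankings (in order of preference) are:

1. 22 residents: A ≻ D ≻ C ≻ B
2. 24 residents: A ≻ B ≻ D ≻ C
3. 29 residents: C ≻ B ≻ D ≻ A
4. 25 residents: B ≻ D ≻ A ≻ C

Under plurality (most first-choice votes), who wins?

First-place votes: A 46, D 0, C 29, B 25.
A has the most first-place votes.

A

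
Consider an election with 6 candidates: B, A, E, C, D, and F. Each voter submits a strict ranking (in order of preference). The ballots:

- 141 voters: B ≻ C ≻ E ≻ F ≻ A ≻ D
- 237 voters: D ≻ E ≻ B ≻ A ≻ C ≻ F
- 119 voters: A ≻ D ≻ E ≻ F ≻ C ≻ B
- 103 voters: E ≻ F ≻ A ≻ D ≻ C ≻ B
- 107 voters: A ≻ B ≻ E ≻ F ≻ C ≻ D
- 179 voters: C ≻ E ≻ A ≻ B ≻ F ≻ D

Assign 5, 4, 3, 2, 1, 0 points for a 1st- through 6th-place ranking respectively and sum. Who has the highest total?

E

B: 141·5 + 237·3 + 119·0 + 103·0 + 107·4 + 179·2 = 2202
A: 141·1 + 237·2 + 119·5 + 103·3 + 107·5 + 179·3 = 2591
E: 141·3 + 237·4 + 119·3 + 103·5 + 107·3 + 179·4 = 3280
C: 141·4 + 237·1 + 119·1 + 103·1 + 107·1 + 179·5 = 2025
D: 141·0 + 237·5 + 119·4 + 103·2 + 107·0 + 179·0 = 1867
F: 141·2 + 237·0 + 119·2 + 103·4 + 107·2 + 179·1 = 1325
E has the highest Borda score (3280).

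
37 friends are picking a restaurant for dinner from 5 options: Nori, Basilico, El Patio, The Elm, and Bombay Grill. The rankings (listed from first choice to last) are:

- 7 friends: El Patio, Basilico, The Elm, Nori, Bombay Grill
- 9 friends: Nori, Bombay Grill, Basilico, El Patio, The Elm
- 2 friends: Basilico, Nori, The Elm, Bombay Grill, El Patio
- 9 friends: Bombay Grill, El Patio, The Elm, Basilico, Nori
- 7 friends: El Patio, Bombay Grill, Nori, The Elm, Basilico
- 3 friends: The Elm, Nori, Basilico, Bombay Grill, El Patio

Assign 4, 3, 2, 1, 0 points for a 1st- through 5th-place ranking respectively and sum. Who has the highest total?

Nori: 7·1 + 9·4 + 2·3 + 9·0 + 7·2 + 3·3 = 72
Basilico: 7·3 + 9·2 + 2·4 + 9·1 + 7·0 + 3·2 = 62
El Patio: 7·4 + 9·1 + 2·0 + 9·3 + 7·4 + 3·0 = 92
The Elm: 7·2 + 9·0 + 2·2 + 9·2 + 7·1 + 3·4 = 55
Bombay Grill: 7·0 + 9·3 + 2·1 + 9·4 + 7·3 + 3·1 = 89
El Patio has the highest Borda score (92).

El Patio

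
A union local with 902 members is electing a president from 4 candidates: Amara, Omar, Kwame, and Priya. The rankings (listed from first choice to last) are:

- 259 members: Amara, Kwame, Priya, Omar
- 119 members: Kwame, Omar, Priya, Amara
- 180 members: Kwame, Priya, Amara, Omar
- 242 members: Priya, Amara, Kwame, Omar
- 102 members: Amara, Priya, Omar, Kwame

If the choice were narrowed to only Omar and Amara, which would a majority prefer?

Amara

Voters preferring Omar to Amara: 119; preferring Amara to Omar: 783.
Amara wins the head-to-head.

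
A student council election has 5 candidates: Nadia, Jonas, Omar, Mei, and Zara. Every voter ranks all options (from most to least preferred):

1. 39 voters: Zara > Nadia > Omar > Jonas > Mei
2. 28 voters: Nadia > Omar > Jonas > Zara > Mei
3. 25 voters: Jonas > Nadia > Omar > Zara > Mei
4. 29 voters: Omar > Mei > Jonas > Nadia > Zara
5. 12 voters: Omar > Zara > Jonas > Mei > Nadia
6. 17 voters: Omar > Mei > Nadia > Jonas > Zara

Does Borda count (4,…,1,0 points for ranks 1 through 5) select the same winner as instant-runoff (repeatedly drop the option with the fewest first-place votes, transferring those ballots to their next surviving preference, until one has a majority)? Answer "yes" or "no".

Borda — scores: Nadia 367, Jonas 294, Omar 444, Mei 150, Zara 245. Winner: Omar.
Instant-runoff — R1 Nadia 28, Jonas 25, Omar 58, Mei 0, Zara 39 (Mei out); R2 Nadia 28, Jonas 25, Omar 58, Zara 39 (Jonas out); R3 Nadia 53, Omar 58, Zara 39 (Zara out); R4 Nadia 92, Omar 58 (Nadia winner). Winner: Nadia.
The two methods disagree.

no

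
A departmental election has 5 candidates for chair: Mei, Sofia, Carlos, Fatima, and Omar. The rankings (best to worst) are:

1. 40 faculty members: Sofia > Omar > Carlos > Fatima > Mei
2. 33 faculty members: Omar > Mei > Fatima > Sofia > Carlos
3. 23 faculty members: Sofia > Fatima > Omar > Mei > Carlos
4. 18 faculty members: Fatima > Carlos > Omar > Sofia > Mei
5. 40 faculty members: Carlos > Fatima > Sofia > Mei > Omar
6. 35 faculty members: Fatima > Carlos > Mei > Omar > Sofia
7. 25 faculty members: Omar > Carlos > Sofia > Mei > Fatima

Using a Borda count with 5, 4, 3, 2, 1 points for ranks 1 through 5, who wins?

Fatima

Mei: 40·1 + 33·4 + 23·2 + 18·1 + 40·2 + 35·3 + 25·2 = 471
Sofia: 40·5 + 33·2 + 23·5 + 18·2 + 40·3 + 35·1 + 25·3 = 647
Carlos: 40·3 + 33·1 + 23·1 + 18·4 + 40·5 + 35·4 + 25·4 = 688
Fatima: 40·2 + 33·3 + 23·4 + 18·5 + 40·4 + 35·5 + 25·1 = 721
Omar: 40·4 + 33·5 + 23·3 + 18·3 + 40·1 + 35·2 + 25·5 = 683
Fatima has the highest Borda score (721).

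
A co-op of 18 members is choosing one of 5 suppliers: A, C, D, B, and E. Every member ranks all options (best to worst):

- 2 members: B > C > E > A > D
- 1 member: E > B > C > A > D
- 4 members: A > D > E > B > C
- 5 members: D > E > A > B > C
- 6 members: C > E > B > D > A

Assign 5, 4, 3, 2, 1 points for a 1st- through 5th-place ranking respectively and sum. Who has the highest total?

A: 2·2 + 1·2 + 4·5 + 5·3 + 6·1 = 47
C: 2·4 + 1·3 + 4·1 + 5·1 + 6·5 = 50
D: 2·1 + 1·1 + 4·4 + 5·5 + 6·2 = 56
B: 2·5 + 1·4 + 4·2 + 5·2 + 6·3 = 50
E: 2·3 + 1·5 + 4·3 + 5·4 + 6·4 = 67
E has the highest Borda score (67).

E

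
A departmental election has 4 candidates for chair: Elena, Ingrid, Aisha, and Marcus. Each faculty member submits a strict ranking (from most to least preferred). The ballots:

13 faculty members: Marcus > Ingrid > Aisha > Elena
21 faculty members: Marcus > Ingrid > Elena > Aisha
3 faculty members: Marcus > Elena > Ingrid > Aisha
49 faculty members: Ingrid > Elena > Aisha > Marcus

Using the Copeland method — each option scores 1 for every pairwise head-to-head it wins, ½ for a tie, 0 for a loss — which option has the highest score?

Ingrid

Elena: beats Aisha and Marcus; loses to Ingrid → score 2.
Ingrid: beats Elena, Aisha, and Marcus → score 3.
Aisha: beats Marcus; loses to Elena and Ingrid → score 1.
Marcus: loses to Elena, Ingrid, and Aisha → score 0.
Ingrid has the best pairwise record.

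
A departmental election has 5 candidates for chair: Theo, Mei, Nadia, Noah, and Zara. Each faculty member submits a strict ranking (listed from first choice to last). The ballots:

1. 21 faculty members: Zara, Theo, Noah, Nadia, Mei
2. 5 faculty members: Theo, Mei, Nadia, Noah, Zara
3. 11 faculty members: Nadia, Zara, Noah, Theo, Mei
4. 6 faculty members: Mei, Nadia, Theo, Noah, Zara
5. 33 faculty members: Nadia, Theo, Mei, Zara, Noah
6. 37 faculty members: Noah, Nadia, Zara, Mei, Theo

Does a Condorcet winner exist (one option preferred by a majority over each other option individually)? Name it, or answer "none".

none

Checking pairwise contests:
Nadia beats Theo 87–26.
Theo beats Mei 70–43.
Noah beats Nadia 58–55.
Theo beats Noah 65–48.
Nadia beats Zara 92–21.
Every option loses at least one head-to-head, so there is no Condorcet winner.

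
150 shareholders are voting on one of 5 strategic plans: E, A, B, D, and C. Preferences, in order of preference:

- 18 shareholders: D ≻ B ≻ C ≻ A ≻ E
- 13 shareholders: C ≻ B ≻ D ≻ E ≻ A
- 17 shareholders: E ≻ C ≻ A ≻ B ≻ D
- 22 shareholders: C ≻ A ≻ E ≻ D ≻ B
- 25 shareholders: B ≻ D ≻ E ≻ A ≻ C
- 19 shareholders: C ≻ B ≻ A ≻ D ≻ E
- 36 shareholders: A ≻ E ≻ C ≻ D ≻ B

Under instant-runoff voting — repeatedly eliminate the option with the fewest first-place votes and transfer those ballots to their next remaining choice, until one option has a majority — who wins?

C

Round 1: E 17, A 36, B 25, D 18, C 54. Eliminate E.
Round 2: A 36, B 25, D 18, C 71. Eliminate D.
Round 3: A 36, B 43, C 71. Eliminate A.
Round 4: B 43, C 107. C has a majority.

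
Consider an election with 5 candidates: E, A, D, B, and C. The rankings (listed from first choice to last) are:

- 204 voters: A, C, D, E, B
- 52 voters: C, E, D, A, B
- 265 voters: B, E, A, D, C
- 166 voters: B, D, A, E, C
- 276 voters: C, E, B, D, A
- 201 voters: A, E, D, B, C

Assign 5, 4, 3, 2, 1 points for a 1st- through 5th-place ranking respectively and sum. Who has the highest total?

E

E: 204·2 + 52·4 + 265·4 + 166·2 + 276·4 + 201·4 = 3916
A: 204·5 + 52·2 + 265·3 + 166·3 + 276·1 + 201·5 = 3698
D: 204·3 + 52·3 + 265·2 + 166·4 + 276·2 + 201·3 = 3117
B: 204·1 + 52·1 + 265·5 + 166·5 + 276·3 + 201·2 = 3641
C: 204·4 + 52·5 + 265·1 + 166·1 + 276·5 + 201·1 = 3088
E has the highest Borda score (3916).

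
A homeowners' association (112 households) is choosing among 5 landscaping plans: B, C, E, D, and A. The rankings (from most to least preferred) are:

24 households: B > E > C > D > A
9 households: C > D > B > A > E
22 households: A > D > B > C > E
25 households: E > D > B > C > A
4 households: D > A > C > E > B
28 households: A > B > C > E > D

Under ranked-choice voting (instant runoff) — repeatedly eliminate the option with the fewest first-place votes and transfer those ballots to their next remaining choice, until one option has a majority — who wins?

Round 1: B 24, C 9, E 25, D 4, A 50. Eliminate D.
Round 2: B 24, C 9, E 25, A 54. Eliminate C.
Round 3: B 33, E 25, A 54. Eliminate E.
Round 4: B 58, A 54. B has a majority.

B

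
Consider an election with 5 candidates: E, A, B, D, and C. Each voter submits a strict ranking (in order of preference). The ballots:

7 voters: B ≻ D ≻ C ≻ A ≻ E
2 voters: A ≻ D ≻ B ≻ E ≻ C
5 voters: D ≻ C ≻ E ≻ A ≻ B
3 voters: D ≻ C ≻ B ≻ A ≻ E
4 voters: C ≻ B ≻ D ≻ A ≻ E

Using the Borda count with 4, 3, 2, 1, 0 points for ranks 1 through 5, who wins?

D

E: 7·0 + 2·1 + 5·2 + 3·0 + 4·0 = 12
A: 7·1 + 2·4 + 5·1 + 3·1 + 4·1 = 27
B: 7·4 + 2·2 + 5·0 + 3·2 + 4·3 = 50
D: 7·3 + 2·3 + 5·4 + 3·4 + 4·2 = 67
C: 7·2 + 2·0 + 5·3 + 3·3 + 4·4 = 54
D has the highest Borda score (67).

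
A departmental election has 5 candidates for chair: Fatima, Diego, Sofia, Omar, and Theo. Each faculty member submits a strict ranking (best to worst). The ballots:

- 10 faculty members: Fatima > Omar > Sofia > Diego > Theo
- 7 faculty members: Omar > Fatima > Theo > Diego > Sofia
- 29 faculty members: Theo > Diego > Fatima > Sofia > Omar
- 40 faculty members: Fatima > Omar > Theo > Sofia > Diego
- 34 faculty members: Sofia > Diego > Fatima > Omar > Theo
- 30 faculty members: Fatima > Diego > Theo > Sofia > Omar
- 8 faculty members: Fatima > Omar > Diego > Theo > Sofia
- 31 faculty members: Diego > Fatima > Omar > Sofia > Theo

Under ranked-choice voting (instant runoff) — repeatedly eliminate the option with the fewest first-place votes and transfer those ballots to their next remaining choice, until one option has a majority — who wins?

Round 1: Fatima 88, Diego 31, Sofia 34, Omar 7, Theo 29. Eliminate Omar.
Round 2: Fatima 95, Diego 31, Sofia 34, Theo 29. Fatima has a majority.

Fatima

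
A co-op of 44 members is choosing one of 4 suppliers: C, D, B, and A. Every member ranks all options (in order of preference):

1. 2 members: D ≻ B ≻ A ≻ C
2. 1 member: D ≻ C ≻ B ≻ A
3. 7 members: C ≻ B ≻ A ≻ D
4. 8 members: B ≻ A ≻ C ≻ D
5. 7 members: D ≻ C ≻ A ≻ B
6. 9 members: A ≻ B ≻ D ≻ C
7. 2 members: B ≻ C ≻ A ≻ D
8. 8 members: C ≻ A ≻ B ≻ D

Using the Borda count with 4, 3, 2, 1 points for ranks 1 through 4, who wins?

A

C: 2·1 + 1·3 + 7·4 + 8·2 + 7·3 + 9·1 + 2·3 + 8·4 = 117
D: 2·4 + 1·4 + 7·1 + 8·1 + 7·4 + 9·2 + 2·1 + 8·1 = 83
B: 2·3 + 1·2 + 7·3 + 8·4 + 7·1 + 9·3 + 2·4 + 8·2 = 119
A: 2·2 + 1·1 + 7·2 + 8·3 + 7·2 + 9·4 + 2·2 + 8·3 = 121
A has the highest Borda score (121).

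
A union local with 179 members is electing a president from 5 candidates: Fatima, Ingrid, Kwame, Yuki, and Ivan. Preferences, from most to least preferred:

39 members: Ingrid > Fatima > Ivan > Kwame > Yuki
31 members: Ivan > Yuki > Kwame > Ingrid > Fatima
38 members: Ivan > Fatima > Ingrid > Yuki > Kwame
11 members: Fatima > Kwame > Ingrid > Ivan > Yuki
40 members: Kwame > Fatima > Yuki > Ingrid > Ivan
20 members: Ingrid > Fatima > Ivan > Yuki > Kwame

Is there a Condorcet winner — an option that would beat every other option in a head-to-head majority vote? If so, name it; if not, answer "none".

Ingrid

Ingrid vs Fatima: 90–89 for Ingrid.
Ingrid vs Kwame: 97–82 for Ingrid.
Ingrid vs Yuki: 108–71 for Ingrid.
Ingrid vs Ivan: 110–69 for Ingrid.
Ingrid beats every other option head-to-head.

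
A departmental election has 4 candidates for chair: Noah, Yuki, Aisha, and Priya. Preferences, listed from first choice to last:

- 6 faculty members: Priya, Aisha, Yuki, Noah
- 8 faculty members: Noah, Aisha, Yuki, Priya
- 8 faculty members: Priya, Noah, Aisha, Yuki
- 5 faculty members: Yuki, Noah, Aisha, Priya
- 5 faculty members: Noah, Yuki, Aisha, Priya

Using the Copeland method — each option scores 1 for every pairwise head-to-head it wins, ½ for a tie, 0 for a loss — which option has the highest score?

Noah

Noah: beats Yuki, Aisha, and Priya → score 3.
Yuki: beats Priya; loses to Noah and Aisha → score 1.
Aisha: beats Yuki and Priya; loses to Noah → score 2.
Priya: loses to Noah, Yuki, and Aisha → score 0.
Noah has the best pairwise record.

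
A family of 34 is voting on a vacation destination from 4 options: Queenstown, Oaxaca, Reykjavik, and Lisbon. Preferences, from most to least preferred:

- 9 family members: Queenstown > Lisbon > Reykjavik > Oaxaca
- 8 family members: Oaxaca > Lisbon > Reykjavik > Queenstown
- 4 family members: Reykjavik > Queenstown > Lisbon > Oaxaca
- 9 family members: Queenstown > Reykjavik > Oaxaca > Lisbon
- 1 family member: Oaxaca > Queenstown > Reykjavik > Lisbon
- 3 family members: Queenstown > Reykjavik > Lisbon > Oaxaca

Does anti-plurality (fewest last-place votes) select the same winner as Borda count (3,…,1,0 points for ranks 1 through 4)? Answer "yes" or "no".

Anti-plurality — last-place votes: Queenstown 8, Oaxaca 16, Reykjavik 0, Lisbon 10. Winner: Reykjavik.
Borda — scores: Queenstown 73, Oaxaca 36, Reykjavik 54, Lisbon 41. Winner: Queenstown.
The two methods disagree.

no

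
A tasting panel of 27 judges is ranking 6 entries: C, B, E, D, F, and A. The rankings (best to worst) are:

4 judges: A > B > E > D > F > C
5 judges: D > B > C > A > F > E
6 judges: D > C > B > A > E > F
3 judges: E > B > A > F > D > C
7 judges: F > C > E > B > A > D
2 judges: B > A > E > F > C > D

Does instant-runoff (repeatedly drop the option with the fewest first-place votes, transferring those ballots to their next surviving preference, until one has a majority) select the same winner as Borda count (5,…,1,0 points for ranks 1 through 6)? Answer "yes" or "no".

Instant-runoff — R1 C 0, B 2, E 3, D 11, F 7, A 4 (C out); R2 B 2, E 3, D 11, F 7, A 4 (B out); R3 E 3, D 11, F 7, A 6 (E out); R4 D 11, F 7, A 9 (F out); R5 D 11, A 16 (A winner). Winner: A.
Borda — scores: C 69, B 90, E 60, D 66, F 54, A 66. Winner: B.
The two methods disagree.

no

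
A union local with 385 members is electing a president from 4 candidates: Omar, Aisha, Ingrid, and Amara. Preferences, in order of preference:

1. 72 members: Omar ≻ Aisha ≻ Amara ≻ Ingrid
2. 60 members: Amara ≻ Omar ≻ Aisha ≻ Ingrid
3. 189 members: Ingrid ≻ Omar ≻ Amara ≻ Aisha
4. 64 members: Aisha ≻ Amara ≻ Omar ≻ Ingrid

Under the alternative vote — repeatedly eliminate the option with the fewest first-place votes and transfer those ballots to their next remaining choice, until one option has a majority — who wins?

Omar

Round 1: Omar 72, Aisha 64, Ingrid 189, Amara 60. Eliminate Amara.
Round 2: Omar 132, Aisha 64, Ingrid 189. Eliminate Aisha.
Round 3: Omar 196, Ingrid 189. Omar has a majority.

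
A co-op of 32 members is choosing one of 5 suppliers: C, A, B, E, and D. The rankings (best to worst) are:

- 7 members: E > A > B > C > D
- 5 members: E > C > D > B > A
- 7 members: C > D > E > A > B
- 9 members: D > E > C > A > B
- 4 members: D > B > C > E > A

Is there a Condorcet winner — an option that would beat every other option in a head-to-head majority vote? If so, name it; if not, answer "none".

Checking pairwise contests:
E beats C 21–11.
C beats A 25–7.
C beats B 21–11.
D beats E 20–12.
C beats D 19–13.
Every option loses at least one head-to-head, so there is no Condorcet winner.

none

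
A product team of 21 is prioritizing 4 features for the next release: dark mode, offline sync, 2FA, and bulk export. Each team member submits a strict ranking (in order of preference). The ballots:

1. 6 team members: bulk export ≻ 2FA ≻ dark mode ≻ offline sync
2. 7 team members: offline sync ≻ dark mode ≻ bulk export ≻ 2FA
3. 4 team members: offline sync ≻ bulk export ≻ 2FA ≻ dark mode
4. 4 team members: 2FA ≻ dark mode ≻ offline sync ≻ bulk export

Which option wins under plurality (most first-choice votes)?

First-place votes: dark mode 0, offline sync 11, 2FA 4, bulk export 6.
offline sync has the most first-place votes.

offline sync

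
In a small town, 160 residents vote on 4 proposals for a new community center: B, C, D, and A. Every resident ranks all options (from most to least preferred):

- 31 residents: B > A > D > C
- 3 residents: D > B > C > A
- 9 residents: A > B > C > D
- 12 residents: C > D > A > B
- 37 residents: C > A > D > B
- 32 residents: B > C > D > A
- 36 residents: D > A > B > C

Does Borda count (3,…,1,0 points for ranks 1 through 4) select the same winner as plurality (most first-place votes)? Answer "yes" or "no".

yes

Borda — scores: B 249, C 223, D 241, A 247. Winner: B.
Plurality — first-place votes: B 63, C 49, D 39, A 9. Winner: B.
The two methods agree.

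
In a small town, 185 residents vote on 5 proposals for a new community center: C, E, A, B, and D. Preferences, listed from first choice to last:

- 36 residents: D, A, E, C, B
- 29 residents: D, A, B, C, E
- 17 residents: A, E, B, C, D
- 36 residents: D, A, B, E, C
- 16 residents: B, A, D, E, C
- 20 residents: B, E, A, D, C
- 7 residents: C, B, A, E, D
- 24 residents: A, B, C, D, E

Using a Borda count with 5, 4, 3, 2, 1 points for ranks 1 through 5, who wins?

A

C: 36·2 + 29·2 + 17·2 + 36·1 + 16·1 + 20·1 + 7·5 + 24·3 = 343
E: 36·3 + 29·1 + 17·4 + 36·2 + 16·2 + 20·4 + 7·2 + 24·1 = 427
A: 36·4 + 29·4 + 17·5 + 36·4 + 16·4 + 20·3 + 7·3 + 24·5 = 754
B: 36·1 + 29·3 + 17·3 + 36·3 + 16·5 + 20·5 + 7·4 + 24·4 = 586
D: 36·5 + 29·5 + 17·1 + 36·5 + 16·3 + 20·2 + 7·1 + 24·2 = 665
A has the highest Borda score (754).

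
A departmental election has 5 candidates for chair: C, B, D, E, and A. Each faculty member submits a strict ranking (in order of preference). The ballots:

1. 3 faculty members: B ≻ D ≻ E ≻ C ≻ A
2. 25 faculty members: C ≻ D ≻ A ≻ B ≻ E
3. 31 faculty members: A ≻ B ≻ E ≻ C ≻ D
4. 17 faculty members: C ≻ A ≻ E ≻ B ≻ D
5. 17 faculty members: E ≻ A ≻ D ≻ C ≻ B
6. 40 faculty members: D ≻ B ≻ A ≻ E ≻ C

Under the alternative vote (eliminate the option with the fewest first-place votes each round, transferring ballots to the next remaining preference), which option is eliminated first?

B

Round 1: C 42, B 3, D 40, E 17, A 31. Eliminate B.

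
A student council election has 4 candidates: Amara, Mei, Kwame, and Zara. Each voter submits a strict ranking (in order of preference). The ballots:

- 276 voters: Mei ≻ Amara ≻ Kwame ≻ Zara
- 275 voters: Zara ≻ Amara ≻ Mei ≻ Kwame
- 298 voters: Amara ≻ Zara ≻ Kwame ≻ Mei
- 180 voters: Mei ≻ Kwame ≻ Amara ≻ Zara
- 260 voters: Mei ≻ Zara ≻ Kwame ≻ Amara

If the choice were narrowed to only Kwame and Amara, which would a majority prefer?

Voters preferring Kwame to Amara: 440; preferring Amara to Kwame: 849.
Amara wins the head-to-head.

Amara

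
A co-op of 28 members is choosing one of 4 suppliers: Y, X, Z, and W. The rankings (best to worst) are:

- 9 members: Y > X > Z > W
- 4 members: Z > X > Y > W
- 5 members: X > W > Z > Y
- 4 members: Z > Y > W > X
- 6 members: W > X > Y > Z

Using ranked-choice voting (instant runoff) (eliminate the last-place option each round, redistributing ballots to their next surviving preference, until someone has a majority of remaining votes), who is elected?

Round 1: Y 9, X 5, Z 8, W 6. Eliminate X.
Round 2: Y 9, Z 8, W 11. Eliminate Z.
Round 3: Y 17, W 11. Y has a majority.

Y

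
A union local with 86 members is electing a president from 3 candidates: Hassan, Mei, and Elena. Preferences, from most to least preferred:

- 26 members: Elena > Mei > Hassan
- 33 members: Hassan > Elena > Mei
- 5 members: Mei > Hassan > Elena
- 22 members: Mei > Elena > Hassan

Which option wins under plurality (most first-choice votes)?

Hassan

First-place votes: Hassan 33, Mei 27, Elena 26.
Hassan has the most first-place votes.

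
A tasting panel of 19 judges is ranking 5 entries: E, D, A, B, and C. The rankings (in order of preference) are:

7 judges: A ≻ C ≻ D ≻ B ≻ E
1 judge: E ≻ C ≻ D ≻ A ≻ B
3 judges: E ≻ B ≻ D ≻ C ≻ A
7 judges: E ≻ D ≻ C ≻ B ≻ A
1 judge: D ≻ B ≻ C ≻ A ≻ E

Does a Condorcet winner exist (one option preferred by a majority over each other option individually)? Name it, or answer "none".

E vs D: 11–8 for E.
E vs A: 11–8 for E.
E vs B: 11–8 for E.
E vs C: 11–8 for E.
E beats every other option head-to-head.

E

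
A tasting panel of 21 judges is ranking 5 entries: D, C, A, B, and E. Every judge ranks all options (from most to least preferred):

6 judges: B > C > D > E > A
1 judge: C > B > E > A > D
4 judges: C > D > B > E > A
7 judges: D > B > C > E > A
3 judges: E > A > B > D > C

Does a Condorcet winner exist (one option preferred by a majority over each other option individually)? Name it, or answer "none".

Checking pairwise contests:
C beats D 11–10.
B beats C 16–5.
D beats A 17–4.
D beats B 11–10.
D beats E 17–4.
Every option loses at least one head-to-head, so there is no Condorcet winner.

none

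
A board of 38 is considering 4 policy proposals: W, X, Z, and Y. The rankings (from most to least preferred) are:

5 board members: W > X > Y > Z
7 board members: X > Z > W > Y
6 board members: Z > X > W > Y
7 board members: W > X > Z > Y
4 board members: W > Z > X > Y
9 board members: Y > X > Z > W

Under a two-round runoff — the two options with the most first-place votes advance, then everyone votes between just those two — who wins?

Round 1 first-place votes: W 16, X 7, Z 6, Y 9.
W and Y advance.
Runoff: W is preferred to Y by 29 voters; Y by 9.
W wins the runoff.

W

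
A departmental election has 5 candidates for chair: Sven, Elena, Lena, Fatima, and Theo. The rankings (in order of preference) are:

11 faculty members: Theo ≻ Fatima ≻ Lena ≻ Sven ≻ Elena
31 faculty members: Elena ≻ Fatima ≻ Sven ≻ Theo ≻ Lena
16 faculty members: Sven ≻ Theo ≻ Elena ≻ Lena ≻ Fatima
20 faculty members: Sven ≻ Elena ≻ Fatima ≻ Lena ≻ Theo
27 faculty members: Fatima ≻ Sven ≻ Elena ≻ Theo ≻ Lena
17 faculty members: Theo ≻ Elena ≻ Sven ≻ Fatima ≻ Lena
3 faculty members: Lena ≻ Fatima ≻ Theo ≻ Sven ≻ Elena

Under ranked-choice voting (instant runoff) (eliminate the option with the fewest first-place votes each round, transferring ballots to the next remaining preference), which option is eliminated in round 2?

Round 1: Sven 36, Elena 31, Lena 3, Fatima 27, Theo 28. Eliminate Lena.
Round 2: Sven 36, Elena 31, Fatima 30, Theo 28. Eliminate Theo.

Theo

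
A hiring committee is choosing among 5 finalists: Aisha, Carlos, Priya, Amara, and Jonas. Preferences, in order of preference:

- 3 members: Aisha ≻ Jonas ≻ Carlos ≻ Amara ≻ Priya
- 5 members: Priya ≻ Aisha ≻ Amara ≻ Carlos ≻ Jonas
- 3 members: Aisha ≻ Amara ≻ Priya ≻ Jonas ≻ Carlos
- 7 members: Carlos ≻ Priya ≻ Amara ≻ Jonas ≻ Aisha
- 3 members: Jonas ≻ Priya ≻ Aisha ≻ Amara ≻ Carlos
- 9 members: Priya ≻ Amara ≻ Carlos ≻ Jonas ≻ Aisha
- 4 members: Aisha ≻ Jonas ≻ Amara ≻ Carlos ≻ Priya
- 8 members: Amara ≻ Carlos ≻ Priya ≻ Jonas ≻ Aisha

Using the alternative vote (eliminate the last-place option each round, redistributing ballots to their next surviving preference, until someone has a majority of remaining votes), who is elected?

Round 1: Aisha 10, Carlos 7, Priya 14, Amara 8, Jonas 3. Eliminate Jonas.
Round 2: Aisha 10, Carlos 7, Priya 17, Amara 8. Eliminate Carlos.
Round 3: Aisha 10, Priya 24, Amara 8. Priya has a majority.

Priya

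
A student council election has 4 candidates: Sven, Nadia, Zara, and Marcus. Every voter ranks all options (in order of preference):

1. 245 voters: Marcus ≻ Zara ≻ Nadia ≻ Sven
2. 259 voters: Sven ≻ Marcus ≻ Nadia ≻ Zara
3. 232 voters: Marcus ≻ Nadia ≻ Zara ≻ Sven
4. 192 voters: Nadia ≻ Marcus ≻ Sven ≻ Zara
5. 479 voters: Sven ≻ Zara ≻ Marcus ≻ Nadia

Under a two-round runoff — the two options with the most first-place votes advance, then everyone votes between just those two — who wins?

Sven

Round 1 first-place votes: Sven 738, Nadia 192, Zara 0, Marcus 477.
Sven and Marcus advance.
Runoff: Sven is preferred to Marcus by 738 voters; Marcus by 669.
Sven wins the runoff.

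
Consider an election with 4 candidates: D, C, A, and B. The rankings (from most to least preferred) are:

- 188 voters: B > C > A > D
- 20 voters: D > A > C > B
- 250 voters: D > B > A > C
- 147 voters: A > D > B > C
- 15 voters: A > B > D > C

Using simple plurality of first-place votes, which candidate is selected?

First-place votes: D 270, C 0, A 162, B 188.
D has the most first-place votes.

D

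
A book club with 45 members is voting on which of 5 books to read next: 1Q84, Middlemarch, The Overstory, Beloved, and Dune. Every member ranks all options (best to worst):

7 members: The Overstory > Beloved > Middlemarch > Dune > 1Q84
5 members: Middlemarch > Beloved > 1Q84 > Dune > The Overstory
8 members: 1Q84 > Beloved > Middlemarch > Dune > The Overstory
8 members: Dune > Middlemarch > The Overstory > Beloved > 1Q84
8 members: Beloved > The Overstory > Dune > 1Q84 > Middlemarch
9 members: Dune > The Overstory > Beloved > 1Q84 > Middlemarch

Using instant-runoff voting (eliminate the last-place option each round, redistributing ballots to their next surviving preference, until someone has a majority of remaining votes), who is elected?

Beloved

Round 1: 1Q84 8, Middlemarch 5, The Overstory 7, Beloved 8, Dune 17. Eliminate Middlemarch.
Round 2: 1Q84 8, The Overstory 7, Beloved 13, Dune 17. Eliminate The Overstory.
Round 3: 1Q84 8, Beloved 20, Dune 17. Eliminate 1Q84.
Round 4: Beloved 28, Dune 17. Beloved has a majority.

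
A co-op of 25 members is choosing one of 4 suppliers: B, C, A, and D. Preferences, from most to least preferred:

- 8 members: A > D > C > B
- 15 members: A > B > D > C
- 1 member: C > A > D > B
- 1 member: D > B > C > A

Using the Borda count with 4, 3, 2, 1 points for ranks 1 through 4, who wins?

A

B: 8·1 + 15·3 + 1·1 + 1·3 = 57
C: 8·2 + 15·1 + 1·4 + 1·2 = 37
A: 8·4 + 15·4 + 1·3 + 1·1 = 96
D: 8·3 + 15·2 + 1·2 + 1·4 = 60
A has the highest Borda score (96).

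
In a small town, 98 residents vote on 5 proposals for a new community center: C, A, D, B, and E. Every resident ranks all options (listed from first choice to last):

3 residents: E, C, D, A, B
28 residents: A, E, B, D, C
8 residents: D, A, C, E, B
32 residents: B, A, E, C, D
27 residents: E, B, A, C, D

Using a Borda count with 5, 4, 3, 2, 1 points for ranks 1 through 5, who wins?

C: 3·4 + 28·1 + 8·3 + 32·2 + 27·2 = 182
A: 3·2 + 28·5 + 8·4 + 32·4 + 27·3 = 387
D: 3·3 + 28·2 + 8·5 + 32·1 + 27·1 = 164
B: 3·1 + 28·3 + 8·1 + 32·5 + 27·4 = 363
E: 3·5 + 28·4 + 8·2 + 32·3 + 27·5 = 374
A has the highest Borda score (387).

A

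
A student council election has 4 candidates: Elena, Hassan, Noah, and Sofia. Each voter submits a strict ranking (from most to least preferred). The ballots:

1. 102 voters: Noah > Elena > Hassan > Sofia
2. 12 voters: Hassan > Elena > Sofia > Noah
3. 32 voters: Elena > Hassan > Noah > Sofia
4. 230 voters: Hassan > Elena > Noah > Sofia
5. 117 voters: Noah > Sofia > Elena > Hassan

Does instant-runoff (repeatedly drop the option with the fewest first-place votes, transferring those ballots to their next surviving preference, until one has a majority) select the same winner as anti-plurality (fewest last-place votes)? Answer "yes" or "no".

Instant-runoff — R1 Elena 32, Hassan 242, Noah 219, Sofia 0 (Sofia out); R2 Elena 32, Hassan 242, Noah 219 (Elena out); R3 Hassan 274, Noah 219 (Hassan winner). Winner: Hassan.
Anti-plurality — last-place votes: Elena 0, Hassan 117, Noah 12, Sofia 364. Winner: Elena.
The two methods disagree.

no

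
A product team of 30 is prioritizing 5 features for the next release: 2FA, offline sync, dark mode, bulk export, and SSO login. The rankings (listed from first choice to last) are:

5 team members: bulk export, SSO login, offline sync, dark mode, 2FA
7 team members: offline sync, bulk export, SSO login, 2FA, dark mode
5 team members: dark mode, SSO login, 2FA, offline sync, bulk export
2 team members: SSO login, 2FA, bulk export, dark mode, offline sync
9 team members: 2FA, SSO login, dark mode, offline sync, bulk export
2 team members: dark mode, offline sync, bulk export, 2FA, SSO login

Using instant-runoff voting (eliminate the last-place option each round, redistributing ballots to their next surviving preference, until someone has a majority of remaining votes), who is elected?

2FA

Round 1: 2FA 9, offline sync 7, dark mode 7, bulk export 5, SSO login 2. Eliminate SSO login.
Round 2: 2FA 11, offline sync 7, dark mode 7, bulk export 5. Eliminate bulk export.
Round 3: 2FA 11, offline sync 12, dark mode 7. Eliminate dark mode.
Round 4: 2FA 16, offline sync 14. 2FA has a majority.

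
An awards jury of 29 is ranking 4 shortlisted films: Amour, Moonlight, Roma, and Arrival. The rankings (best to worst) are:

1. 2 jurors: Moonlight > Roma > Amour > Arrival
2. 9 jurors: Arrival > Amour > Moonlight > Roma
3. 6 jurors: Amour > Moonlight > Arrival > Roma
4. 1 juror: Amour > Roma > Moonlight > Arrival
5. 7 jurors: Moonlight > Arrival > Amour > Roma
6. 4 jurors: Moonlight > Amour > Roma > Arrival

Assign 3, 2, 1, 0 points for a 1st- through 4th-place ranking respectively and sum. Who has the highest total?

Moonlight

Amour: 2·1 + 9·2 + 6·3 + 1·3 + 7·1 + 4·2 = 56
Moonlight: 2·3 + 9·1 + 6·2 + 1·1 + 7·3 + 4·3 = 61
Roma: 2·2 + 9·0 + 6·0 + 1·2 + 7·0 + 4·1 = 10
Arrival: 2·0 + 9·3 + 6·1 + 1·0 + 7·2 + 4·0 = 47
Moonlight has the highest Borda score (61).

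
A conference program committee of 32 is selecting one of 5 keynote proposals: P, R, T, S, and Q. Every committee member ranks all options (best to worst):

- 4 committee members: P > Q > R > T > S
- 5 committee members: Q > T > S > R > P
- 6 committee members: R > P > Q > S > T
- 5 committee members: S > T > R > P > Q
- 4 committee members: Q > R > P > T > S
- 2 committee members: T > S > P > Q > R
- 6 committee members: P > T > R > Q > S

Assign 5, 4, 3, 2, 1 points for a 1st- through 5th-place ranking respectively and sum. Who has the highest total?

P: 4·5 + 5·1 + 6·4 + 5·2 + 4·3 + 2·3 + 6·5 = 107
R: 4·3 + 5·2 + 6·5 + 5·3 + 4·4 + 2·1 + 6·3 = 103
T: 4·2 + 5·4 + 6·1 + 5·4 + 4·2 + 2·5 + 6·4 = 96
S: 4·1 + 5·3 + 6·2 + 5·5 + 4·1 + 2·4 + 6·1 = 74
Q: 4·4 + 5·5 + 6·3 + 5·1 + 4·5 + 2·2 + 6·2 = 100
P has the highest Borda score (107).

P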